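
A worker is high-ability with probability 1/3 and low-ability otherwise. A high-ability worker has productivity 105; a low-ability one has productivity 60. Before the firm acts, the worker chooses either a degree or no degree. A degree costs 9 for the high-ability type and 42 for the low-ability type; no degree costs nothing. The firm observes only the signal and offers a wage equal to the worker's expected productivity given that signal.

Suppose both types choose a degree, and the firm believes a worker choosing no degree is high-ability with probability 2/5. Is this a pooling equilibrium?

At the pooled signal (degree) the firm holds the prior 1/3 and pays 1/3·105 + 2/3·60 = 75. Off-path (no degree) belief 2/5 gives 2/5·105 + 3/5·60 = 78.
High-ability: degree gives 75 − 9 = 66; no degree gives 78 − 0 = 78. Deviates. ✗
Low-ability: degree gives 75 − 42 = 33; no degree gives 78 − 0 = 78. Deviates. ✗

No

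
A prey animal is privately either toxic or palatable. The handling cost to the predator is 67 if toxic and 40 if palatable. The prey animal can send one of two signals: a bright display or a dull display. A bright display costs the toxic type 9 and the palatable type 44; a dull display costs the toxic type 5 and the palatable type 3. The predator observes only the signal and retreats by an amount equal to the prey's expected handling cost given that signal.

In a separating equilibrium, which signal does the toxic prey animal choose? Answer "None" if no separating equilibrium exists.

bright display

Try toxic → bright display, palatable → dull display:
  If types separate, bright display earns payment 67 and dull display earns 40.
  Toxic: bright display gives 67 − 9 = 58; dull display gives 40 − 5 = 35. No deviation. ✓
  Palatable: dull display gives 40 − 3 = 37; bright display gives 67 − 44 = 23. No deviation. ✓
Both hold — the toxic type sends bright display.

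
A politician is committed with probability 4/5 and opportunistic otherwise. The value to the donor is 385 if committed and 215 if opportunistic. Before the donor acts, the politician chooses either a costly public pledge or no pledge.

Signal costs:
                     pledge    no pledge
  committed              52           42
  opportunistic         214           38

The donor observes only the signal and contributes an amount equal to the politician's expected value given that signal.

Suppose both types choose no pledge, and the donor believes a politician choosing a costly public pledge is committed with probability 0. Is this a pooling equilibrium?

Yes

At the pooled signal (no pledge) the donor holds the prior 4/5 and pays 4/5·385 + 1/5·215 = 351. Off-path (pledge) belief 0 gives 0·385 + 1·215 = 215.
Committed: no pledge gives 351 − 42 = 309; pledge gives 215 − 52 = 163. Stays. ✓
Opportunistic: no pledge gives 351 − 38 = 313; pledge gives 215 − 214 = 1. Stays. ✓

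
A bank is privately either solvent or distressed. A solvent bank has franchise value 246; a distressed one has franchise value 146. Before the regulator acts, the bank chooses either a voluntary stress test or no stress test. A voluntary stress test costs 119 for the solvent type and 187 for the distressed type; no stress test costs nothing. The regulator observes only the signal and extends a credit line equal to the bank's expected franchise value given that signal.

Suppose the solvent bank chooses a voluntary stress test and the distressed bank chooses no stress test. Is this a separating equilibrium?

If types separate, stress test earns payment 246 and no stress test earns 146.
Solvent: stress test gives 246 − 119 = 127; no stress test gives 146 − 0 = 146. Would deviate. ✗
Distressed: no stress test gives 146 − 0 = 146; stress test gives 246 − 187 = 59. No deviation. ✓

No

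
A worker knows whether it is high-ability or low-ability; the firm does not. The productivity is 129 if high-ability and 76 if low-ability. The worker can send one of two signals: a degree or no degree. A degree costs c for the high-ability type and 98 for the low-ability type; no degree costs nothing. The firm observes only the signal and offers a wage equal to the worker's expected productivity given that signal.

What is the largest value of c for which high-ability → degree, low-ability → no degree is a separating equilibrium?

53

Under separation: degree → high-ability (pays 129); no degree → low-ability (pays 76).
Low-ability: 76 − 0 = 76 ≥ 129 − 98 = 31. Holds regardless of c. ✓
High-ability: 129 − c ≥ 76 − 0, so c ≤ 129 − 76 = 53.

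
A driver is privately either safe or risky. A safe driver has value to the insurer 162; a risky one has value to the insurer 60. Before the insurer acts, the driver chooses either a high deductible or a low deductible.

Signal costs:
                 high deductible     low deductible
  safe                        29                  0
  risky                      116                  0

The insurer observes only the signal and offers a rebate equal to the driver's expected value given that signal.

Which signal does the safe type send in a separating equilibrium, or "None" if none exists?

high deductible

Try safe → high deductible, risky → low deductible:
  Under separation the insurer infers type exactly: high deductible → safe (pays 162), low deductible → risky (pays 60).
  Safe: high deductible gives 162 − 29 = 133; low deductible gives 60 − 0 = 60. No deviation. ✓
  Risky: low deductible gives 60 − 0 = 60; high deductible gives 162 − 116 = 46. No deviation. ✓
Both hold — the safe type sends high deductible.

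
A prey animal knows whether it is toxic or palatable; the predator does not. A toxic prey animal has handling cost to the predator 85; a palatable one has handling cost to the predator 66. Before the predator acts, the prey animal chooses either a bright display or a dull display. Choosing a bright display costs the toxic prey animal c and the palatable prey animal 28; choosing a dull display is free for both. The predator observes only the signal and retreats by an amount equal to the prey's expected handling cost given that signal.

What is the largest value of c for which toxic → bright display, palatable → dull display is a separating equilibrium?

Under separation: bright display → toxic (pays 85); dull display → palatable (pays 66).
Palatable: 66 − 0 = 66 ≥ 85 − 28 = 57. Holds regardless of c. ✓
Toxic: 85 − c ≥ 66 − 0, so c ≤ 85 − 66 = 19.

19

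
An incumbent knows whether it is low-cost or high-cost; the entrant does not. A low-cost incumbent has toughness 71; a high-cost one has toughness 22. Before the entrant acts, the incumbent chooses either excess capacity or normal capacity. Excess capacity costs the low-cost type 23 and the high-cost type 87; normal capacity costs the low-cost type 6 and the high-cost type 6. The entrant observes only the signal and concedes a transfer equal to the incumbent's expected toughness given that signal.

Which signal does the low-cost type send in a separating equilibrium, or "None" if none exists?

excess capacity

Try low-cost → excess capacity, high-cost → normal capacity:
  If types separate, excess capacity earns payment 71 and normal capacity earns 22.
  Low-cost: excess capacity gives 71 − 23 = 48; normal capacity gives 22 − 6 = 16. No deviation. ✓
  High-cost: normal capacity gives 22 − 6 = 16; excess capacity gives 71 − 87 = -16. No deviation. ✓
Both hold — the low-cost type sends excess capacity.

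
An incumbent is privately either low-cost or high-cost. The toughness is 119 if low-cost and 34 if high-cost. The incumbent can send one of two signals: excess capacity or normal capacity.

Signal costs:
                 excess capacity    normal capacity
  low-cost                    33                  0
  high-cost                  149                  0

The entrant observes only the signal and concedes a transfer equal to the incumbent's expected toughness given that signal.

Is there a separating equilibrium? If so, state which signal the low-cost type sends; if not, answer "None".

excess capacity

Try low-cost → excess capacity, high-cost → normal capacity:
  If types separate, excess capacity earns payment 119 and normal capacity earns 34.
  Low-cost: excess capacity gives 119 − 33 = 86; normal capacity gives 34 − 0 = 34. No deviation. ✓
  High-cost: normal capacity gives 34 − 0 = 34; excess capacity gives 119 − 149 = -30. No deviation. ✓
Both hold — the low-cost type sends excess capacity.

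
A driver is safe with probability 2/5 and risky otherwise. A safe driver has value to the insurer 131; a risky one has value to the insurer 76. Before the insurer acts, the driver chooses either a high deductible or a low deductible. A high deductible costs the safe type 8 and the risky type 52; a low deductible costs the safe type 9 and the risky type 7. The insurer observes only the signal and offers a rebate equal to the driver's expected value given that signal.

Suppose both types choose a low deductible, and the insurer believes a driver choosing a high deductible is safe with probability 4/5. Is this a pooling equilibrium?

No

At the pooled signal (low deductible) the insurer holds the prior 2/5 and pays 2/5·131 + 3/5·76 = 98. Off-path (high deductible) belief 4/5 gives 4/5·131 + 1/5·76 = 120.
Safe: low deductible gives 98 − 9 = 89; high deductible gives 120 − 8 = 112. Deviates. ✗
Risky: low deductible gives 98 − 7 = 91; high deductible gives 120 − 52 = 68. Stays. ✓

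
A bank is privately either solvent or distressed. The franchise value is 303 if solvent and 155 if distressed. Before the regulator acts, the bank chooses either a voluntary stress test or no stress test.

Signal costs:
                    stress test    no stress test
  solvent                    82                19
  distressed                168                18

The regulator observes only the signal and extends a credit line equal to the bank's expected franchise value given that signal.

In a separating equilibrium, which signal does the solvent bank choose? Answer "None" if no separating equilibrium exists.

Try solvent → stress test, distressed → no stress test:
  If types separate, stress test earns payment 303 and no stress test earns 155.
  Solvent: stress test gives 303 − 82 = 221; no stress test gives 155 − 19 = 136. No deviation. ✓
  Distressed: no stress test gives 155 − 18 = 137; stress test gives 303 − 168 = 135. No deviation. ✓
Both hold — the solvent type sends stress test.

stress test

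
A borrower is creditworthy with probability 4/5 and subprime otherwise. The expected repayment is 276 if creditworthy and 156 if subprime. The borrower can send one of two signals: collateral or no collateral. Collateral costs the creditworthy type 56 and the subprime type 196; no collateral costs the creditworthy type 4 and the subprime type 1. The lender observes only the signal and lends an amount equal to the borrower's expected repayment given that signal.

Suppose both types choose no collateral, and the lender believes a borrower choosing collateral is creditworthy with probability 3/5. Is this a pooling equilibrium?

On the equilibrium path (no collateral) the lender holds the prior 4/5 and pays 4/5·276 + 1/5·156 = 252. Off-path (collateral) belief 3/5 gives 3/5·276 + 2/5·156 = 228.
Creditworthy: no collateral gives 252 − 4 = 248; collateral gives 228 − 56 = 172. Stays. ✓
Subprime: no collateral gives 252 − 1 = 251; collateral gives 228 − 196 = 32. Stays. ✓
Beliefs are Bayes-consistent on-path and both types best-respond.

Yes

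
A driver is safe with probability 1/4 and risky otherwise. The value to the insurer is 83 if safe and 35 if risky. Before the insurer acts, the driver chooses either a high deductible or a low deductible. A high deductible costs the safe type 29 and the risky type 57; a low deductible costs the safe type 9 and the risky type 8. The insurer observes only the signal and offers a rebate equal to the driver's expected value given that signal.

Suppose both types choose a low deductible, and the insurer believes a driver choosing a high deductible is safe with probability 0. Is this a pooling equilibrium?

Yes

At the pooled signal (low deductible) the insurer holds the prior 1/4 and pays 1/4·83 + 3/4·35 = 47. Off-path (high deductible) belief 0 gives 0·83 + 1·35 = 35.
Safe: low deductible gives 47 − 9 = 38; high deductible gives 35 − 29 = 6. Stays. ✓
Risky: low deductible gives 47 − 8 = 39; high deductible gives 35 − 57 = -22. Stays. ✓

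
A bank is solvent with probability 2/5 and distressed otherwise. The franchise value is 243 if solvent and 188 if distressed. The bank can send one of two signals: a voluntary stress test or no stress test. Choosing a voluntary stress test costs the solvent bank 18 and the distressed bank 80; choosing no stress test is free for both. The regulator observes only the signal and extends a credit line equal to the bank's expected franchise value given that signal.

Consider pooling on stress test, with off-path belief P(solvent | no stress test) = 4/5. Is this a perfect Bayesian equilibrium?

At the pooled signal (stress test) the regulator holds the prior 2/5 and pays 2/5·243 + 3/5·188 = 210. Off-path (no stress test) belief 4/5 gives 4/5·243 + 1/5·188 = 232.
Solvent: stress test gives 210 − 18 = 192; no stress test gives 232 − 0 = 232. Deviates. ✗
Distressed: stress test gives 210 − 80 = 130; no stress test gives 232 − 0 = 232. Deviates. ✗

No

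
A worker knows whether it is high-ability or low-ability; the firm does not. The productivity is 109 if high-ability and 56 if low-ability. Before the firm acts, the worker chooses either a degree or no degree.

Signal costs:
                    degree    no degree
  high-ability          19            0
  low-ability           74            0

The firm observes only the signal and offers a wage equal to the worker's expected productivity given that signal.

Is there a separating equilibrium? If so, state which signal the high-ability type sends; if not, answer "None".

degree

Try high-ability → degree, low-ability → no degree:
  Under separation the firm infers type exactly: degree → high-ability (pays 109), no degree → low-ability (pays 56).
  High-ability: degree gives 109 − 19 = 90; no degree gives 56 − 0 = 56. No deviation. ✓
  Low-ability: no degree gives 56 − 0 = 56; degree gives 109 − 74 = 35. No deviation. ✓
Both hold — the high-ability type sends degree.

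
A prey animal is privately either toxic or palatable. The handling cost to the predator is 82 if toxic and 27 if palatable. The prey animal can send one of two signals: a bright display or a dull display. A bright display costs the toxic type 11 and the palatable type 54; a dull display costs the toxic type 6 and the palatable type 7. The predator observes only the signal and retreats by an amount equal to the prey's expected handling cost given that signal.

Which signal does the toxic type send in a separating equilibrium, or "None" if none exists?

None

Try toxic → bright display, palatable → dull display:
  If types separate, bright display earns payment 82 and dull display earns 27.
  Toxic: bright display gives 82 − 11 = 71; dull display gives 27 − 6 = 21. No deviation. ✓
  Palatable: dull display gives 27 − 7 = 20; bright display gives 82 − 54 = 28. Would deviate. ✗
Try toxic → dull display, palatable → bright display:
  If types separate, dull display earns payment 82 and bright display earns 27.
  Toxic: dull display gives 82 − 6 = 76; bright display gives 27 − 11 = 16. No deviation. ✓
  Palatable: bright display gives 27 − 54 = -27; dull display gives 82 − 7 = 75. Would deviate. ✗
Neither assignment is incentive-compatible.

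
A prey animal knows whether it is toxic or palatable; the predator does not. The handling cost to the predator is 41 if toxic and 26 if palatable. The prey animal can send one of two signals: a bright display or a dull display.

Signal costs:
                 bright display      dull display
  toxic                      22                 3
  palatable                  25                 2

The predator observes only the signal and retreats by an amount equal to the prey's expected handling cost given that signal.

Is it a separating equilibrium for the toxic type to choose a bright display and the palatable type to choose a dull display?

Under separation the predator infers type exactly: bright display → toxic (pays 41), dull display → palatable (pays 26).
Toxic: bright display gives 41 − 22 = 19; dull display gives 26 − 3 = 23. Would deviate. ✗
Palatable: dull display gives 26 − 2 = 24; bright display gives 41 − 25 = 16. No deviation. ✓

No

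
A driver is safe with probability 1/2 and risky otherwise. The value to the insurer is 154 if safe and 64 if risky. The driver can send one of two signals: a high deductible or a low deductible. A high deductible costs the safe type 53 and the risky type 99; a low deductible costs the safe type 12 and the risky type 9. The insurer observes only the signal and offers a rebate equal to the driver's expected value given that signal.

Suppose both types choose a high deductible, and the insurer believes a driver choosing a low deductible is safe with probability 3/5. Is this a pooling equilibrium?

At the pooled signal (high deductible) the insurer holds the prior 1/2 and pays 1/2·154 + 1/2·64 = 109. Off-path (low deductible) belief 3/5 gives 3/5·154 + 2/5·64 = 118.
Safe: high deductible gives 109 − 53 = 56; low deductible gives 118 − 12 = 106. Deviates. ✗
Risky: high deductible gives 109 − 99 = 10; low deductible gives 118 − 9 = 109. Deviates. ✗

No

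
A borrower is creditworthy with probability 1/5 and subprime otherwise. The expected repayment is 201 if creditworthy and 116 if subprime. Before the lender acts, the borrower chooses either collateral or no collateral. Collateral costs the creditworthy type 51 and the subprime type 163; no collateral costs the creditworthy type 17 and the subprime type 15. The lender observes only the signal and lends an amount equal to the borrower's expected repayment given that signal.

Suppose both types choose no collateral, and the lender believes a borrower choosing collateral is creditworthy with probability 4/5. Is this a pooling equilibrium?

At the pooled signal (no collateral) the lender holds the prior 1/5 and pays 1/5·201 + 4/5·116 = 133. Off-path (collateral) belief 4/5 gives 4/5·201 + 1/5·116 = 184.
Creditworthy: no collateral gives 133 − 17 = 116; collateral gives 184 − 51 = 133. Deviates. ✗
Subprime: no collateral gives 133 − 15 = 118; collateral gives 184 − 163 = 21. Stays. ✓

No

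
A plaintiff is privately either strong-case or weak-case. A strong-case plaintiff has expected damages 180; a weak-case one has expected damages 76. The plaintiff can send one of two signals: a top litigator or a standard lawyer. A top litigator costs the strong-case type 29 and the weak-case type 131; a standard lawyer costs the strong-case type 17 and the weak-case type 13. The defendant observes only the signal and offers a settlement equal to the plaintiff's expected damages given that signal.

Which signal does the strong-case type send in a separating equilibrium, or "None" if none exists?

Try strong-case → top litigator, weak-case → standard lawyer:
  Under separation the defendant infers type exactly: top litigator → strong-case (pays 180), standard lawyer → weak-case (pays 76).
  Strong-case: top litigator gives 180 − 29 = 151; standard lawyer gives 76 − 17 = 59. No deviation. ✓
  Weak-case: standard lawyer gives 76 − 13 = 63; top litigator gives 180 − 131 = 49. No deviation. ✓
Both hold — the strong-case type sends top litigator.

top litigator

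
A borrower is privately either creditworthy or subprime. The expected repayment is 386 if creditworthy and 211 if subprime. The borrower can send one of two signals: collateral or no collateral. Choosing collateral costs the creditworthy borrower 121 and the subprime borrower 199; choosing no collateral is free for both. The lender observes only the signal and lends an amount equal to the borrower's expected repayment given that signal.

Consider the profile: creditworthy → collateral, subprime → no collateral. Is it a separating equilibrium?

Under separation the lender infers type exactly: collateral → creditworthy (pays 386), no collateral → subprime (pays 211).
Creditworthy: collateral gives 386 − 121 = 265; no collateral gives 211 − 0 = 211. No deviation. ✓
Subprime: no collateral gives 211 − 0 = 211; collateral gives 386 − 199 = 187. No deviation. ✓
Both incentive constraints hold.

Yes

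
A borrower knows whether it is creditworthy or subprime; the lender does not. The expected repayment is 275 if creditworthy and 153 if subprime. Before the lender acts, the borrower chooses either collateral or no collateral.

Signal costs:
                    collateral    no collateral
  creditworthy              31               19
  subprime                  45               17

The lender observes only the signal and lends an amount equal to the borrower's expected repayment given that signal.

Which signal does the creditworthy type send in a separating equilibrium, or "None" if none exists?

None

Try creditworthy → collateral, subprime → no collateral:
  Under separation the lender infers type exactly: collateral → creditworthy (pays 275), no collateral → subprime (pays 153).
  Creditworthy: collateral gives 275 − 31 = 244; no collateral gives 153 − 19 = 134. No deviation. ✓
  Subprime: no collateral gives 153 − 17 = 136; collateral gives 275 − 45 = 230. Would deviate. ✗
Try creditworthy → no collateral, subprime → collateral:
  Under separation the lender infers type exactly: no collateral → creditworthy (pays 275), collateral → subprime (pays 153).
  Creditworthy: no collateral gives 275 − 19 = 256; collateral gives 153 − 31 = 122. No deviation. ✓
  Subprime: collateral gives 153 − 45 = 108; no collateral gives 275 − 17 = 258. Would deviate. ✗
Neither assignment is incentive-compatible.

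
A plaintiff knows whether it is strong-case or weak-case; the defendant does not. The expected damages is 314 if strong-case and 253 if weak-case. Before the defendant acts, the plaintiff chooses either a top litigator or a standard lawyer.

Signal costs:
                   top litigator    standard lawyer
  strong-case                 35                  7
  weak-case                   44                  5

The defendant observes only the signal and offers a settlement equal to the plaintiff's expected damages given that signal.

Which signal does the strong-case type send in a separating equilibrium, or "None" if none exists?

None

Try strong-case → top litigator, weak-case → standard lawyer:
  If types separate, top litigator earns payment 314 and standard lawyer earns 253.
  Strong-case: top litigator gives 314 − 35 = 279; standard lawyer gives 253 − 7 = 246. No deviation. ✓
  Weak-case: standard lawyer gives 253 − 5 = 248; top litigator gives 314 − 44 = 270. Would deviate. ✗
Try strong-case → standard lawyer, weak-case → top litigator:
  If types separate, standard lawyer earns payment 314 and top litigator earns 253.
  Strong-case: standard lawyer gives 314 − 7 = 307; top litigator gives 253 − 35 = 218. No deviation. ✓
  Weak-case: top litigator gives 253 − 44 = 209; standard lawyer gives 314 − 5 = 309. Would deviate. ✗
Neither assignment is incentive-compatible.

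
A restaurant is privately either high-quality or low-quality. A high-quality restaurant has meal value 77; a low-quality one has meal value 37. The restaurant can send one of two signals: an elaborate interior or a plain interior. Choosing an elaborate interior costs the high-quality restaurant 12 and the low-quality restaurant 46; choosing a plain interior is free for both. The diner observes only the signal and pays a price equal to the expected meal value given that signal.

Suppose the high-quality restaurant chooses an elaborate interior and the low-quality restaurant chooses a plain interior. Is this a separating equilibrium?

If types separate, elaborate interior earns payment 77 and plain interior earns 37.
High-quality: elaborate interior gives 77 − 12 = 65; plain interior gives 37 − 0 = 37. No deviation. ✓
Low-quality: plain interior gives 37 − 0 = 37; elaborate interior gives 77 − 46 = 31. No deviation. ✓
Neither type gains from mimicking the other.

Yes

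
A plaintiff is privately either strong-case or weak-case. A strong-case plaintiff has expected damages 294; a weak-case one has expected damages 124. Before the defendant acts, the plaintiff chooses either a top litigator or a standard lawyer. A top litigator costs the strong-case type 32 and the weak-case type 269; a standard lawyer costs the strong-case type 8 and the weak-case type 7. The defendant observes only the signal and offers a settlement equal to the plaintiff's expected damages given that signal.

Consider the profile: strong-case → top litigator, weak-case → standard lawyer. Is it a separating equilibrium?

If types separate, top litigator earns payment 294 and standard lawyer earns 124.
Strong-case: top litigator gives 294 − 32 = 262; standard lawyer gives 124 − 8 = 116. No deviation. ✓
Weak-case: standard lawyer gives 124 − 7 = 117; top litigator gives 294 − 269 = 25. No deviation. ✓
Both incentive constraints hold.

Yes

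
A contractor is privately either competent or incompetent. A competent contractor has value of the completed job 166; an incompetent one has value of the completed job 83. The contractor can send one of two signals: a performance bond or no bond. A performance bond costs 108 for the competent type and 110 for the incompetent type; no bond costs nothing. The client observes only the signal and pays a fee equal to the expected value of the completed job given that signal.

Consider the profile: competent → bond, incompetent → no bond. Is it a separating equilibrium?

If types separate, bond earns payment 166 and no bond earns 83.
Competent: bond gives 166 − 108 = 58; no bond gives 83 − 0 = 83. Would deviate. ✗
Incompetent: no bond gives 83 − 0 = 83; bond gives 166 − 110 = 56. No deviation. ✓

No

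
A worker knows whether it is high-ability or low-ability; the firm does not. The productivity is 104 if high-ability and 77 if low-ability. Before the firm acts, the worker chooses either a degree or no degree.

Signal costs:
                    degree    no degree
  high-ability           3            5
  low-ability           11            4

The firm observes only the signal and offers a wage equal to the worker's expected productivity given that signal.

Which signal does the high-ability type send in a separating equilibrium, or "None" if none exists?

Try high-ability → degree, low-ability → no degree:
  Under separation the firm infers type exactly: degree → high-ability (pays 104), no degree → low-ability (pays 77).
  High-ability: degree gives 104 − 3 = 101; no degree gives 77 − 5 = 72. No deviation. ✓
  Low-ability: no degree gives 77 − 4 = 73; degree gives 104 − 11 = 93. Would deviate. ✗
Try high-ability → no degree, low-ability → degree:
  Under separation the firm infers type exactly: no degree → high-ability (pays 104), degree → low-ability (pays 77).
  High-ability: no degree gives 104 − 5 = 99; degree gives 77 − 3 = 74. No deviation. ✓
  Low-ability: degree gives 77 − 11 = 66; no degree gives 104 − 4 = 100. Would deviate. ✗
Neither assignment is incentive-compatible.

None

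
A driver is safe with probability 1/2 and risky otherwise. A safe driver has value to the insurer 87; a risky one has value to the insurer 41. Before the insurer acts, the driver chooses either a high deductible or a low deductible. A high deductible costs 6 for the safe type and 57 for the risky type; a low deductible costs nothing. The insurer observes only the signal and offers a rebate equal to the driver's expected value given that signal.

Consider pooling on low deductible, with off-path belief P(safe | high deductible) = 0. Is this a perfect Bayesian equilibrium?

On the equilibrium path (low deductible) the insurer holds the prior 1/2 and pays 1/2·87 + 1/2·41 = 64. Off-path (high deductible) belief 0 gives 0·87 + 1·41 = 41.
Safe: low deductible gives 64 − 0 = 64; high deductible gives 41 − 6 = 35. Stays. ✓
Risky: low deductible gives 64 − 0 = 64; high deductible gives 41 − 57 = -16. Stays. ✓
Beliefs are Bayes-consistent on-path and both types best-respond.

Yes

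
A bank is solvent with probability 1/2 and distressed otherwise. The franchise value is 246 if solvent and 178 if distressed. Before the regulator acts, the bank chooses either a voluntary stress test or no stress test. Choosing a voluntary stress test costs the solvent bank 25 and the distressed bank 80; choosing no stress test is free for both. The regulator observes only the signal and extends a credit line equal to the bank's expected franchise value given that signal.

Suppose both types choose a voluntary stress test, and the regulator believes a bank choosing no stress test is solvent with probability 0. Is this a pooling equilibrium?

No

At the pooled signal (stress test) the regulator holds the prior 1/2 and pays 1/2·246 + 1/2·178 = 212. Off-path (no stress test) belief 0 gives 0·246 + 1·178 = 178.
Solvent: stress test gives 212 − 25 = 187; no stress test gives 178 − 0 = 178. Stays. ✓
Distressed: stress test gives 212 − 80 = 132; no stress test gives 178 − 0 = 178. Deviates. ✗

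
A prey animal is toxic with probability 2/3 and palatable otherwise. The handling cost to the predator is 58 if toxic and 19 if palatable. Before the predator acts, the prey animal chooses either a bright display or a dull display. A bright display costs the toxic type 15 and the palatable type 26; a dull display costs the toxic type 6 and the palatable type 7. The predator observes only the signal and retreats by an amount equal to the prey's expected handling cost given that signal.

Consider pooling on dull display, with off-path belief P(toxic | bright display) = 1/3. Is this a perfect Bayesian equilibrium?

At the pooled signal (dull display) the predator holds the prior 2/3 and pays 2/3·58 + 1/3·19 = 45. Off-path (bright display) belief 1/3 gives 1/3·58 + 2/3·19 = 32.
Toxic: dull display gives 45 − 6 = 39; bright display gives 32 − 15 = 17. Stays. ✓
Palatable: dull display gives 45 − 7 = 38; bright display gives 32 − 26 = 6. Stays. ✓

Yes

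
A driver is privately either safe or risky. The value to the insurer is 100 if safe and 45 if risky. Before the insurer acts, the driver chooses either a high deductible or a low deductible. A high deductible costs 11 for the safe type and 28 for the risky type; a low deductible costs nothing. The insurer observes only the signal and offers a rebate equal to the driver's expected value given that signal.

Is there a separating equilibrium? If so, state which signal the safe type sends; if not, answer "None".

Try safe → high deductible, risky → low deductible:
  Under separation the insurer infers type exactly: high deductible → safe (pays 100), low deductible → risky (pays 45).
  Safe: high deductible gives 100 − 11 = 89; low deductible gives 45 − 0 = 45. No deviation. ✓
  Risky: low deductible gives 45 − 0 = 45; high deductible gives 100 − 28 = 72. Would deviate. ✗
Try safe → low deductible, risky → high deductible:
  Under separation the insurer infers type exactly: low deductible → safe (pays 100), high deductible → risky (pays 45).
  Safe: low deductible gives 100 − 0 = 100; high deductible gives 45 − 11 = 34. No deviation. ✓
  Risky: high deductible gives 45 − 28 = 17; low deductible gives 100 − 0 = 100. Would deviate. ✗
Neither assignment is incentive-compatible.

None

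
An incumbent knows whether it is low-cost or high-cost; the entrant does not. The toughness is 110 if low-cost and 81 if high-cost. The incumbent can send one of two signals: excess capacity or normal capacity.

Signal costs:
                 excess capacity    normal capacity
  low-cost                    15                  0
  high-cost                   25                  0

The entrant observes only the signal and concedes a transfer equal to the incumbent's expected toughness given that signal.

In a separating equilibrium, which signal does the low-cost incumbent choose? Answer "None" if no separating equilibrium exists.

Try low-cost → excess capacity, high-cost → normal capacity:
  If types separate, excess capacity earns payment 110 and normal capacity earns 81.
  Low-cost: excess capacity gives 110 − 15 = 95; normal capacity gives 81 − 0 = 81. No deviation. ✓
  High-cost: normal capacity gives 81 − 0 = 81; excess capacity gives 110 − 25 = 85. Would deviate. ✗
Try low-cost → normal capacity, high-cost → excess capacity:
  If types separate, normal capacity earns payment 110 and excess capacity earns 81.
  Low-cost: normal capacity gives 110 − 0 = 110; excess capacity gives 81 − 15 = 66. No deviation. ✓
  High-cost: excess capacity gives 81 − 25 = 56; normal capacity gives 110 − 0 = 110. Would deviate. ✗
Neither assignment is incentive-compatible.

None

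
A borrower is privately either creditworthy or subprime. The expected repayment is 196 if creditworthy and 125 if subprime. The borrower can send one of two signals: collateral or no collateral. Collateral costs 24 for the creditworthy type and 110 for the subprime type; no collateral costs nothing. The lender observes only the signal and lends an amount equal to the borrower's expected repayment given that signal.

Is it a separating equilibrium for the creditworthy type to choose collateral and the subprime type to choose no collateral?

If types separate, collateral earns payment 196 and no collateral earns 125.
Creditworthy: collateral gives 196 − 24 = 172; no collateral gives 125 − 0 = 125. No deviation. ✓
Subprime: no collateral gives 125 − 0 = 125; collateral gives 196 − 110 = 86. No deviation. ✓
Neither type gains from mimicking the other.

Yes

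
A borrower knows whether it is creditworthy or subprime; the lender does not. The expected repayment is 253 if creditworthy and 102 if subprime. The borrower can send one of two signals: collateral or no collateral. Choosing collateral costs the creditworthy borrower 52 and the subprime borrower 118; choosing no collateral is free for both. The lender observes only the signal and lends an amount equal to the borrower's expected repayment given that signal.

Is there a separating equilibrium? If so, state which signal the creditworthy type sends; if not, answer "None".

Try creditworthy → collateral, subprime → no collateral:
  Under separation the lender infers type exactly: collateral → creditworthy (pays 253), no collateral → subprime (pays 102).
  Creditworthy: collateral gives 253 − 52 = 201; no collateral gives 102 − 0 = 102. No deviation. ✓
  Subprime: no collateral gives 102 − 0 = 102; collateral gives 253 − 118 = 135. Would deviate. ✗
Try creditworthy → no collateral, subprime → collateral:
  Under separation the lender infers type exactly: no collateral → creditworthy (pays 253), collateral → subprime (pays 102).
  Creditworthy: no collateral gives 253 − 0 = 253; collateral gives 102 − 52 = 50. No deviation. ✓
  Subprime: collateral gives 102 − 118 = -16; no collateral gives 253 − 0 = 253. Would deviate. ✗
Neither assignment is incentive-compatible.

None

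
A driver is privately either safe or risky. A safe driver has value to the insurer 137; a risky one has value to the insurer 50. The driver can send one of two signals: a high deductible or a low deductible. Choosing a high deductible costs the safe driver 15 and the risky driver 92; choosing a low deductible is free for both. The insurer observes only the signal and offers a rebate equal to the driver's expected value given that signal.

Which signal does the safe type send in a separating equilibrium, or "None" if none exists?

high deductible

Try safe → high deductible, risky → low deductible:
  Under separation the insurer infers type exactly: high deductible → safe (pays 137), low deductible → risky (pays 50).
  Safe: high deductible gives 137 − 15 = 122; low deductible gives 50 − 0 = 50. No deviation. ✓
  Risky: low deductible gives 50 − 0 = 50; high deductible gives 137 − 92 = 45. No deviation. ✓
Both hold — the safe type sends high deductible.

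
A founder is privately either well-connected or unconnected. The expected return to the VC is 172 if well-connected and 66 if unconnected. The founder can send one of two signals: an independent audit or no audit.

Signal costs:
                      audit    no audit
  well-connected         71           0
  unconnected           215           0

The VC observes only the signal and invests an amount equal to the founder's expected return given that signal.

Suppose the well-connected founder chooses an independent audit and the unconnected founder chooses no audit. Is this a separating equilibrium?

Under separation the VC infers type exactly: audit → well-connected (pays 172), no audit → unconnected (pays 66).
Well-connected: audit gives 172 − 71 = 101; no audit gives 66 − 0 = 66. No deviation. ✓
Unconnected: no audit gives 66 − 0 = 66; audit gives 172 − 215 = -43. No deviation. ✓
Both incentive constraints hold.

Yes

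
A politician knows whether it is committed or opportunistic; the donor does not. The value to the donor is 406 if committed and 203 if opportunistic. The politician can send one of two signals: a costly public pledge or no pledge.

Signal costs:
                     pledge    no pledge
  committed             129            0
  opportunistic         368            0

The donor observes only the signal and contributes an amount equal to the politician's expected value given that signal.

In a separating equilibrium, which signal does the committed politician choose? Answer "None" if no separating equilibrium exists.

Try committed → pledge, opportunistic → no pledge:
  If types separate, pledge earns payment 406 and no pledge earns 203.
  Committed: pledge gives 406 − 129 = 277; no pledge gives 203 − 0 = 203. No deviation. ✓
  Opportunistic: no pledge gives 203 − 0 = 203; pledge gives 406 − 368 = 38. No deviation. ✓
Both hold — the committed type sends pledge.

pledge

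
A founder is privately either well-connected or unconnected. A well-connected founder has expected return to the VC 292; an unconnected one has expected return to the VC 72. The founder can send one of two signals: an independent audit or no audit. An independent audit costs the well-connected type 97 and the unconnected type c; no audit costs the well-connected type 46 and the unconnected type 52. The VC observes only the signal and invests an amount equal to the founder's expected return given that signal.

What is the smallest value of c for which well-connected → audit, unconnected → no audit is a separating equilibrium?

Under separation: audit → well-connected (pays 292); no audit → unconnected (pays 72).
Well-connected: 292 − 97 = 195 ≥ 72 − 46 = 26. Holds regardless of c. ✓
Unconnected: 72 − 52 ≥ 292 − c, so c ≥ 292 − 20 = 272.

272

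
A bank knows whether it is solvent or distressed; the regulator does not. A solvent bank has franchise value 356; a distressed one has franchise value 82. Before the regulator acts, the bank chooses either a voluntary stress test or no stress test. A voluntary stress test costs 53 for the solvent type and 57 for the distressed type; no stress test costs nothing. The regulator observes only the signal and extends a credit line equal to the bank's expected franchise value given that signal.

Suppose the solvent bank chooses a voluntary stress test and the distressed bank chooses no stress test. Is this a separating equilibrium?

Under separation the regulator infers type exactly: stress test → solvent (pays 356), no stress test → distressed (pays 82).
Solvent: stress test gives 356 − 53 = 303; no stress test gives 82 − 0 = 82. No deviation. ✓
Distressed: no stress test gives 82 − 0 = 82; stress test gives 356 − 57 = 299. Would deviate. ✗

No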